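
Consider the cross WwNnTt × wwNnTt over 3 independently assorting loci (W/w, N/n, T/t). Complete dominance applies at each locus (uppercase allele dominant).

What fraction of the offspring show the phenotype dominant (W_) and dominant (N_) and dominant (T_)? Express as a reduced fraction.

P(W_ N_ T_) = 9/32

WwNnTt gametes: WNT×1, WNt×1, WnT×1, Wnt×1, wNT×1, wNt×1, wnT×1, wnt×1
wwNnTt gametes: wNT×2, wNt×2, wnT×2, wnt×2
WwNnTt×wwNnTt grid (8·8=64): WwNNTT=2 WwNNTt=4 WwNNtt=2 WwNnTT=4 WwNnTt=8 WwNntt=4 WwnnTT=2 WwnnTt=4 Wwnntt=2 wwNNTT=2 wwNNTt=4 wwNNtt=2 wwNnTT=4 wwNnTt=8 wwNntt=4 wwnnTT=2 wwnnTt=4 wwnntt=2
W_ N_ T_ hits 18/64; gcd=2; 18÷2/64÷2 = 9/32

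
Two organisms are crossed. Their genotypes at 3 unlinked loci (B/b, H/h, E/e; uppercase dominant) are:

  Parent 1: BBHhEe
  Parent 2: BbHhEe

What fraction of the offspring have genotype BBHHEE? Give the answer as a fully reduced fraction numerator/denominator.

BBHhEe gametes: BHE×2, BHe×2, BhE×2, Bhe×2
BbHhEe gametes: BHE×1, BHe×1, BhE×1, Bhe×1, bHE×1, bHe×1, bhE×1, bhe×1
BBHhEe×BbHhEe grid (8·8=64): BBHHEE=2 BBHHEe=4 BBHHee=2 BBHhEE=4 BBHhEe=8 BBHhee=4 BBhhEE=2 BBhhEe=4 BBhhee=2 BbHHEE=2 BbHHEe=4 BbHHee=2 BbHhEE=4 BbHhEe=8 BbHhee=4 BbhhEE=2 BbhhEe=4 Bbhhee=2
BBHHEE hits 2/64; gcd=2; 2÷2/64÷2 = 1/32

P(BBHHEE) = 1/32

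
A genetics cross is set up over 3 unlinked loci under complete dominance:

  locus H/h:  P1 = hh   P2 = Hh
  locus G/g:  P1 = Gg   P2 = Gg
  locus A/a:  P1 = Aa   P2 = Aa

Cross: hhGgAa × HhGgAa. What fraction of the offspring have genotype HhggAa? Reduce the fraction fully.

hhGgAa gametes: hGA×2, hGa×2, hgA×2, hga×2
HhGgAa gametes: HGA×1, HGa×1, HgA×1, Hga×1, hGA×1, hGa×1, hgA×1, hga×1
hhGgAa×HhGgAa grid (8·8=64): HhGGAA=2 HhGGAa=4 HhGGaa=2 HhGgAA=4 HhGgAa=8 HhGgaa=4 HhggAA=2 HhggAa=4 Hhggaa=2 hhGGAA=2 hhGGAa=4 hhGGaa=2 hhGgAA=4 hhGgAa=8 hhGgaa=4 hhggAA=2 hhggAa=4 hhggaa=2
HhggAa hits 4/64; gcd=4; 4÷4/64÷4 = 1/16

P(HhggAa) = 1/16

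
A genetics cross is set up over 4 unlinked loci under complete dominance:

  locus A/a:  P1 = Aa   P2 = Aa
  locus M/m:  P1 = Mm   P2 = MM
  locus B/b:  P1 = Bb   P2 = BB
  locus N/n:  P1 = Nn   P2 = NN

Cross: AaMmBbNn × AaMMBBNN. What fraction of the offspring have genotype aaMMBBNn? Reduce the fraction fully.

P(aaMMBBNn) = 1/32

AaMmBbNn gametes: AMBN×1, AMBn×1, AMbN×1, AMbn×1, AmBN×1, AmBn×1, AmbN×1, Ambn×1, aMBN×1, aMBn×1, aMbN×1, aMbn×1, amBN×1, amBn×1, ambN×1, ambn×1
AaMMBBNN gametes: AMBN×8, aMBN×8
AaMmBbNn×AaMMBBNN grid (16·16=256): AAMMBBNN=8 AAMMBBNn=8 AAMMBbNN=8 AAMMBbNn=8 AAMmBBNN=8 AAMmBBNn=8 AAMmBbNN=8 AAMmBbNn=8 AaMMBBNN=16 AaMMBBNn=16 AaMMBbNN=16 AaMMBbNn=16 AaMmBBNN=16 AaMmBBNn=16 AaMmBbNN=16 AaMmBbNn=16 aaMMBBNN=8 aaMMBBNn=8 aaMMBbNN=8 aaMMBbNn=8 aaMmBBNN=8 aaMmBBNn=8 aaMmBbNN=8 aaMmBbNn=8
aaMMBBNn hits 8/256; gcd=8; 8÷8/256÷8 = 1/32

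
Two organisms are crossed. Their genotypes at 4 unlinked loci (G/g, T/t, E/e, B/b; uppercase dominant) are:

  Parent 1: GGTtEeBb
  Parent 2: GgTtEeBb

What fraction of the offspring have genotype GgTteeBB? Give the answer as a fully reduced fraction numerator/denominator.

GGTtEeBb gametes: GTEB×2, GTEb×2, GTeB×2, GTeb×2, GtEB×2, GtEb×2, GteB×2, Gteb×2
GgTtEeBb gametes: GTEB×1, GTEb×1, GTeB×1, GTeb×1, GtEB×1, GtEb×1, GteB×1, Gteb×1, gTEB×1, gTEb×1, gTeB×1, gTeb×1, gtEB×1, gtEb×1, gteB×1, gteb×1
GGTtEeBb×GgTtEeBb grid (16·16=256): GGTTEEBB=2 GGTTEEBb=4 GGTTEEbb=2 GGTTEeBB=4 GGTTEeBb=8 GGTTEebb=4 GGTTeeBB=2 GGTTeeBb=4 GGTTeebb=2 GGTtEEBB=4 GGTtEEBb=8 GGTtEEbb=4 GGTtEeBB=8 GGTtEeBb=16 GGTtEebb=8 GGTteeBB=4 GGTteeBb=8 GGTteebb=4 GGttEEBB=2 GGttEEBb=4 GGttEEbb=2 GGttEeBB=4 GGttEeBb=8 GGttEebb=4 GGtteeBB=2 GGtteeBb=4 GGtteebb=2 GgTTEEBB=2 GgTTEEBb=4 GgTTEEbb=2 GgTTEeBB=4 GgTTEeBb=8 GgTTEebb=4 GgTTeeBB=2 GgTTeeBb=4 GgTTeebb=2 GgTtEEBB=4 GgTtEEBb=8 GgTtEEbb=4 GgTtEeBB=8 GgTtEeBb=16 GgTtEebb=8 GgTteeBB=4 GgTteeBb=8 GgTteebb=4 GgttEEBB=2 GgttEEBb=4 GgttEEbb=2 GgttEeBB=4 GgttEeBb=8 GgttEebb=4 GgtteeBB=2 GgtteeBb=4 Ggtteebb=2
GgTteeBB hits 4/256; gcd=4; 4÷4/256÷4 = 1/64

P(GgTteeBB) = 1/64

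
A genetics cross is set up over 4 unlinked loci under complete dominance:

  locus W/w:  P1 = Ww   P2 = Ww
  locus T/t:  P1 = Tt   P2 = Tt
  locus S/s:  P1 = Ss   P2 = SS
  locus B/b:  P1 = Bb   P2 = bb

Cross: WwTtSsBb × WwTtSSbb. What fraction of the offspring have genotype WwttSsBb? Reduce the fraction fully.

WwTtSsBb gametes: WTSB×1, WTSb×1, WTsB×1, WTsb×1, WtSB×1, WtSb×1, WtsB×1, Wtsb×1, wTSB×1, wTSb×1, wTsB×1, wTsb×1, wtSB×1, wtSb×1, wtsB×1, wtsb×1
WwTtSSbb gametes: WTSb×4, WtSb×4, wTSb×4, wtSb×4
WwTtSsBb×WwTtSSbb grid (16·16=256): WWTTSSBb=4 WWTTSSbb=4 WWTTSsBb=4 WWTTSsbb=4 WWTtSSBb=8 WWTtSSbb=8 WWTtSsBb=8 WWTtSsbb=8 WWttSSBb=4 WWttSSbb=4 WWttSsBb=4 WWttSsbb=4 WwTTSSBb=8 WwTTSSbb=8 WwTTSsBb=8 WwTTSsbb=8 WwTtSSBb=16 WwTtSSbb=16 WwTtSsBb=16 WwTtSsbb=16 WwttSSBb=8 WwttSSbb=8 WwttSsBb=8 WwttSsbb=8 wwTTSSBb=4 wwTTSSbb=4 wwTTSsBb=4 wwTTSsbb=4 wwTtSSBb=8 wwTtSSbb=8 wwTtSsBb=8 wwTtSsbb=8 wwttSSBb=4 wwttSSbb=4 wwttSsBb=4 wwttSsbb=4
WwttSsBb hits 8/256; gcd=8; 8÷8/256÷8 = 1/32

P(WwttSsBb) = 1/32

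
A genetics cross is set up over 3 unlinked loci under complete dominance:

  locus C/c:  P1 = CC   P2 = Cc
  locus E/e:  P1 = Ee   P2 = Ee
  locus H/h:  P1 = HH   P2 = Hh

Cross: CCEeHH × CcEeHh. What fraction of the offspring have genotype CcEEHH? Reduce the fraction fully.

P(CcEEHH) = 1/16

CCEeHH gametes: CEH×4, CeH×4
CcEeHh gametes: CEH×1, CEh×1, CeH×1, Ceh×1, cEH×1, cEh×1, ceH×1, ceh×1
CCEeHH×CcEeHh grid (8·8=64): CCEEHH=4 CCEEHh=4 CCEeHH=8 CCEeHh=8 CCeeHH=4 CCeeHh=4 CcEEHH=4 CcEEHh=4 CcEeHH=8 CcEeHh=8 CceeHH=4 CceeHh=4
CcEEHH hits 4/64; gcd=4; 4÷4/64÷4 = 1/16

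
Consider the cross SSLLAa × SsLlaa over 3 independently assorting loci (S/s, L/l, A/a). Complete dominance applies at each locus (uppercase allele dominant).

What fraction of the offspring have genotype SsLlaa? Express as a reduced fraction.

SSLLAa gametes: SLA×4, SLa×4
SsLlaa gametes: SLa×2, Sla×2, sLa×2, sla×2
SSLLAa×SsLlaa grid (8·8=64): SSLLAa=8 SSLLaa=8 SSLlAa=8 SSLlaa=8 SsLLAa=8 SsLLaa=8 SsLlAa=8 SsLlaa=8
SsLlaa hits 8/64; gcd=8; 8÷8/64÷8 = 1/8

P(SsLlaa) = 1/8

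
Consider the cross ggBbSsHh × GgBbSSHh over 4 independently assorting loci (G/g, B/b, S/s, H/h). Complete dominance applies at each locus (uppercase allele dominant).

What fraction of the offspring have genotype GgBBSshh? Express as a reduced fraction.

P(GgBBSshh) = 1/64

ggBbSsHh gametes: gBSH×2, gBSh×2, gBsH×2, gBsh×2, gbSH×2, gbSh×2, gbsH×2, gbsh×2
GgBbSSHh gametes: GBSH×2, GBSh×2, GbSH×2, GbSh×2, gBSH×2, gBSh×2, gbSH×2, gbSh×2
ggBbSsHh×GgBbSSHh grid (16·16=256): GgBBSSHH=4 GgBBSSHh=8 GgBBSShh=4 GgBBSsHH=4 GgBBSsHh=8 GgBBSshh=4 GgBbSSHH=8 GgBbSSHh=16 GgBbSShh=8 GgBbSsHH=8 GgBbSsHh=16 GgBbSshh=8 GgbbSSHH=4 GgbbSSHh=8 GgbbSShh=4 GgbbSsHH=4 GgbbSsHh=8 GgbbSshh=4 ggBBSSHH=4 ggBBSSHh=8 ggBBSShh=4 ggBBSsHH=4 ggBBSsHh=8 ggBBSshh=4 ggBbSSHH=8 ggBbSSHh=16 ggBbSShh=8 ggBbSsHH=8 ggBbSsHh=16 ggBbSshh=8 ggbbSSHH=4 ggbbSSHh=8 ggbbSShh=4 ggbbSsHH=4 ggbbSsHh=8 ggbbSshh=4
GgBBSshh hits 4/256; gcd=4; 4÷4/256÷4 = 1/64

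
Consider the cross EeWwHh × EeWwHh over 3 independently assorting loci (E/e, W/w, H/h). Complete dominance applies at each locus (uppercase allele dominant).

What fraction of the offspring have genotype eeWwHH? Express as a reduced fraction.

P(eeWwHH) = 1/32

EeWwHh gametes: EWH×1, EWh×1, EwH×1, Ewh×1, eWH×1, eWh×1, ewH×1, ewh×1
EeWwHh gametes: EWH×1, EWh×1, EwH×1, Ewh×1, eWH×1, eWh×1, ewH×1, ewh×1
EeWwHh×EeWwHh grid (8·8=64): EEWWHH=1 EEWWHh=2 EEWWhh=1 EEWwHH=2 EEWwHh=4 EEWwhh=2 EEwwHH=1 EEwwHh=2 EEwwhh=1 EeWWHH=2 EeWWHh=4 EeWWhh=2 EeWwHH=4 EeWwHh=8 EeWwhh=4 EewwHH=2 EewwHh=4 Eewwhh=2 eeWWHH=1 eeWWHh=2 eeWWhh=1 eeWwHH=2 eeWwHh=4 eeWwhh=2 eewwHH=1 eewwHh=2 eewwhh=1
eeWwHH hits 2/64; gcd=2; 2÷2/64÷2 = 1/32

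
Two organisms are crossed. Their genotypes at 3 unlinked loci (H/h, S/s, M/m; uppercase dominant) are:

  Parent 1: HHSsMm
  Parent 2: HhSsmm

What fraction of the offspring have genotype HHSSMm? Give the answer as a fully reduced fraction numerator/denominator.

HHSsMm gametes: HSM×2, HSm×2, HsM×2, Hsm×2
HhSsmm gametes: HSm×2, Hsm×2, hSm×2, hsm×2
HHSsMm×HhSsmm grid (8·8=64): HHSSMm=4 HHSSmm=4 HHSsMm=8 HHSsmm=8 HHssMm=4 HHssmm=4 HhSSMm=4 HhSSmm=4 HhSsMm=8 HhSsmm=8 HhssMm=4 Hhssmm=4
HHSSMm hits 4/64; gcd=4; 4÷4/64÷4 = 1/16

P(HHSSMm) = 1/16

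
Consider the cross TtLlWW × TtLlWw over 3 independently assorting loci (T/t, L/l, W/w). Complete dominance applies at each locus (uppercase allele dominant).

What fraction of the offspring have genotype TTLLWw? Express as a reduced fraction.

P(TTLLWw) = 1/32

TtLlWW gametes: TLW×2, TlW×2, tLW×2, tlW×2
TtLlWw gametes: TLW×1, TLw×1, TlW×1, Tlw×1, tLW×1, tLw×1, tlW×1, tlw×1
TtLlWW×TtLlWw grid (8·8=64): TTLLWW=2 TTLLWw=2 TTLlWW=4 TTLlWw=4 TTllWW=2 TTllWw=2 TtLLWW=4 TtLLWw=4 TtLlWW=8 TtLlWw=8 TtllWW=4 TtllWw=4 ttLLWW=2 ttLLWw=2 ttLlWW=4 ttLlWw=4 ttllWW=2 ttllWw=2
TTLLWw hits 2/64; gcd=2; 2÷2/64÷2 = 1/32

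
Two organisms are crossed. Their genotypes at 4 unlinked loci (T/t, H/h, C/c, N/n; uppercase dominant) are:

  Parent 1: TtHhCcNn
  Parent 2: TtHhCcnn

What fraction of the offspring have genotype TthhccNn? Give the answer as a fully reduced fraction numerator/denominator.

TtHhCcNn gametes: THCN×1, THCn×1, THcN×1, THcn×1, ThCN×1, ThCn×1, ThcN×1, Thcn×1, tHCN×1, tHCn×1, tHcN×1, tHcn×1, thCN×1, thCn×1, thcN×1, thcn×1
TtHhCcnn gametes: THCn×2, THcn×2, ThCn×2, Thcn×2, tHCn×2, tHcn×2, thCn×2, thcn×2
TtHhCcNn×TtHhCcnn grid (16·16=256): TTHHCCNn=2 TTHHCCnn=2 TTHHCcNn=4 TTHHCcnn=4 TTHHccNn=2 TTHHccnn=2 TTHhCCNn=4 TTHhCCnn=4 TTHhCcNn=8 TTHhCcnn=8 TTHhccNn=4 TTHhccnn=4 TThhCCNn=2 TThhCCnn=2 TThhCcNn=4 TThhCcnn=4 TThhccNn=2 TThhccnn=2 TtHHCCNn=4 TtHHCCnn=4 TtHHCcNn=8 TtHHCcnn=8 TtHHccNn=4 TtHHccnn=4 TtHhCCNn=8 TtHhCCnn=8 TtHhCcNn=16 TtHhCcnn=16 TtHhccNn=8 TtHhccnn=8 TthhCCNn=4 TthhCCnn=4 TthhCcNn=8 TthhCcnn=8 TthhccNn=4 Tthhccnn=4 ttHHCCNn=2 ttHHCCnn=2 ttHHCcNn=4 ttHHCcnn=4 ttHHccNn=2 ttHHccnn=2 ttHhCCNn=4 ttHhCCnn=4 ttHhCcNn=8 ttHhCcnn=8 ttHhccNn=4 ttHhccnn=4 tthhCCNn=2 tthhCCnn=2 tthhCcNn=4 tthhCcnn=4 tthhccNn=2 tthhccnn=2
TthhccNn hits 4/256; gcd=4; 4÷4/256÷4 = 1/64

P(TthhccNn) = 1/64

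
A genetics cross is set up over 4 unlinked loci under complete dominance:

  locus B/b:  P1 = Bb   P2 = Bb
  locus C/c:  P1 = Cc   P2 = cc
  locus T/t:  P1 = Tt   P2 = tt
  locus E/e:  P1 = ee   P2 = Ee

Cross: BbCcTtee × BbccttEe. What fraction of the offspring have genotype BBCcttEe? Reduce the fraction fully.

BbCcTtee gametes: BCTe×2, BCte×2, BcTe×2, Bcte×2, bCTe×2, bCte×2, bcTe×2, bcte×2
BbccttEe gametes: BctE×4, Bcte×4, bctE×4, bcte×4
BbCcTtee×BbccttEe grid (16·16=256): BBCcTtEe=8 BBCcTtee=8 BBCcttEe=8 BBCcttee=8 BBccTtEe=8 BBccTtee=8 BBccttEe=8 BBccttee=8 BbCcTtEe=16 BbCcTtee=16 BbCcttEe=16 BbCcttee=16 BbccTtEe=16 BbccTtee=16 BbccttEe=16 Bbccttee=16 bbCcTtEe=8 bbCcTtee=8 bbCcttEe=8 bbCcttee=8 bbccTtEe=8 bbccTtee=8 bbccttEe=8 bbccttee=8
BBCcttEe hits 8/256; gcd=8; 8÷8/256÷8 = 1/32

P(BBCcttEe) = 1/32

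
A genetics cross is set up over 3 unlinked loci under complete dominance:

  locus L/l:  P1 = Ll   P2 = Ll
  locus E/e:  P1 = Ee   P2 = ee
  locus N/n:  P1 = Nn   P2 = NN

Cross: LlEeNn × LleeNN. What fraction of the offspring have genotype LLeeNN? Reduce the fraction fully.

P(LLeeNN) = 1/16

LlEeNn gametes: LEN×1, LEn×1, LeN×1, Len×1, lEN×1, lEn×1, leN×1, len×1
LleeNN gametes: LeN×4, leN×4
LlEeNn×LleeNN grid (8·8=64): LLEeNN=4 LLEeNn=4 LLeeNN=4 LLeeNn=4 LlEeNN=8 LlEeNn=8 LleeNN=8 LleeNn=8 llEeNN=4 llEeNn=4 lleeNN=4 lleeNn=4
LLeeNN hits 4/64; gcd=4; 4÷4/64÷4 = 1/16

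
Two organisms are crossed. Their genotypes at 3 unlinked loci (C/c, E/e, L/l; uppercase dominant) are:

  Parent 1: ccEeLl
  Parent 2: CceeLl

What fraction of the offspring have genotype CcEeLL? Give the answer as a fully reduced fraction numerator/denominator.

ccEeLl gametes: cEL×2, cEl×2, ceL×2, cel×2
CceeLl gametes: CeL×2, Cel×2, ceL×2, cel×2
ccEeLl×CceeLl grid (8·8=64): CcEeLL=4 CcEeLl=8 CcEell=4 CceeLL=4 CceeLl=8 Cceell=4 ccEeLL=4 ccEeLl=8 ccEell=4 cceeLL=4 cceeLl=8 cceell=4
CcEeLL hits 4/64; gcd=4; 4÷4/64÷4 = 1/16

P(CcEeLL) = 1/16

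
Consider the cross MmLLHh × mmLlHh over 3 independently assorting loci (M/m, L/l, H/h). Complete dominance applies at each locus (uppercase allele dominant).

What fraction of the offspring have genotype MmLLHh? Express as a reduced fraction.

MmLLHh gametes: MLH×2, MLh×2, mLH×2, mLh×2
mmLlHh gametes: mLH×2, mLh×2, mlH×2, mlh×2
MmLLHh×mmLlHh grid (8·8=64): MmLLHH=4 MmLLHh=8 MmLLhh=4 MmLlHH=4 MmLlHh=8 MmLlhh=4 mmLLHH=4 mmLLHh=8 mmLLhh=4 mmLlHH=4 mmLlHh=8 mmLlhh=4
MmLLHh hits 8/64; gcd=8; 8÷8/64÷8 = 1/8

P(MmLLHh) = 1/8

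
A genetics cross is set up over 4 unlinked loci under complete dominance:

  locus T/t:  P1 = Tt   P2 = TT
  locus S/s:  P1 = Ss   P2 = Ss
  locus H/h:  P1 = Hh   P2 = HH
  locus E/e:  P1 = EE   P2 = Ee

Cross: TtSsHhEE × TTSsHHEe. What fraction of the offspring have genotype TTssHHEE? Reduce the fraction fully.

P(TTssHHEE) = 1/32

TtSsHhEE gametes: TSHE×2, TShE×2, TsHE×2, TshE×2, tSHE×2, tShE×2, tsHE×2, tshE×2
TTSsHHEe gametes: TSHE×4, TSHe×4, TsHE×4, TsHe×4
TtSsHhEE×TTSsHHEe grid (16·16=256): TTSSHHEE=8 TTSSHHEe=8 TTSSHhEE=8 TTSSHhEe=8 TTSsHHEE=16 TTSsHHEe=16 TTSsHhEE=16 TTSsHhEe=16 TTssHHEE=8 TTssHHEe=8 TTssHhEE=8 TTssHhEe=8 TtSSHHEE=8 TtSSHHEe=8 TtSSHhEE=8 TtSSHhEe=8 TtSsHHEE=16 TtSsHHEe=16 TtSsHhEE=16 TtSsHhEe=16 TtssHHEE=8 TtssHHEe=8 TtssHhEE=8 TtssHhEe=8
TTssHHEE hits 8/256; gcd=8; 8÷8/256÷8 = 1/32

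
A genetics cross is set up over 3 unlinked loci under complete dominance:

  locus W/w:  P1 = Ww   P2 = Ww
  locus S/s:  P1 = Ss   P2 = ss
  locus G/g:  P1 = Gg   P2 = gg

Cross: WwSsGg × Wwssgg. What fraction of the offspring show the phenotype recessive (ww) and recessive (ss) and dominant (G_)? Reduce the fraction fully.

P(ww ss G_) = 1/16

WwSsGg gametes: WSG×1, WSg×1, WsG×1, Wsg×1, wSG×1, wSg×1, wsG×1, wsg×1
Wwssgg gametes: Wsg×4, wsg×4
WwSsGg×Wwssgg grid (8·8=64): WWSsGg=4 WWSsgg=4 WWssGg=4 WWssgg=4 WwSsGg=8 WwSsgg=8 WwssGg=8 Wwssgg=8 wwSsGg=4 wwSsgg=4 wwssGg=4 wwssgg=4
ww ss G_ hits 4/64; gcd=4; 4÷4/64÷4 = 1/16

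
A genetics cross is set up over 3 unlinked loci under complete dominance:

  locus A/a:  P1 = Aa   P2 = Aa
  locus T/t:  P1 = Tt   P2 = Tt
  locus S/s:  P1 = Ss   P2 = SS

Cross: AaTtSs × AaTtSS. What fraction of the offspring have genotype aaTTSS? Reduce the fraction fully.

AaTtSs gametes: ATS×1, ATs×1, AtS×1, Ats×1, aTS×1, aTs×1, atS×1, ats×1
AaTtSS gametes: ATS×2, AtS×2, aTS×2, atS×2
AaTtSs×AaTtSS grid (8·8=64): AATTSS=2 AATTSs=2 AATtSS=4 AATtSs=4 AAttSS=2 AAttSs=2 AaTTSS=4 AaTTSs=4 AaTtSS=8 AaTtSs=8 AattSS=4 AattSs=4 aaTTSS=2 aaTTSs=2 aaTtSS=4 aaTtSs=4 aattSS=2 aattSs=2
aaTTSS hits 2/64; gcd=2; 2÷2/64÷2 = 1/32

P(aaTTSS) = 1/32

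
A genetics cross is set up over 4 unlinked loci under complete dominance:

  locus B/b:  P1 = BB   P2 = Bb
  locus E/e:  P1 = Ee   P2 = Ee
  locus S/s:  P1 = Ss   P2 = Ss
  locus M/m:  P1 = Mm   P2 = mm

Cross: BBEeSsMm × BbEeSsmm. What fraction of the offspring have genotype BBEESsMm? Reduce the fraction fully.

P(BBEESsMm) = 1/32

BBEeSsMm gametes: BESM×2, BESm×2, BEsM×2, BEsm×2, BeSM×2, BeSm×2, BesM×2, Besm×2
BbEeSsmm gametes: BESm×2, BEsm×2, BeSm×2, Besm×2, bESm×2, bEsm×2, beSm×2, besm×2
BBEeSsMm×BbEeSsmm grid (16·16=256): BBEESSMm=4 BBEESSmm=4 BBEESsMm=8 BBEESsmm=8 BBEEssMm=4 BBEEssmm=4 BBEeSSMm=8 BBEeSSmm=8 BBEeSsMm=16 BBEeSsmm=16 BBEessMm=8 BBEessmm=8 BBeeSSMm=4 BBeeSSmm=4 BBeeSsMm=8 BBeeSsmm=8 BBeessMm=4 BBeessmm=4 BbEESSMm=4 BbEESSmm=4 BbEESsMm=8 BbEESsmm=8 BbEEssMm=4 BbEEssmm=4 BbEeSSMm=8 BbEeSSmm=8 BbEeSsMm=16 BbEeSsmm=16 BbEessMm=8 BbEessmm=8 BbeeSSMm=4 BbeeSSmm=4 BbeeSsMm=8 BbeeSsmm=8 BbeessMm=4 Bbeessmm=4
BBEESsMm hits 8/256; gcd=8; 8÷8/256÷8 = 1/32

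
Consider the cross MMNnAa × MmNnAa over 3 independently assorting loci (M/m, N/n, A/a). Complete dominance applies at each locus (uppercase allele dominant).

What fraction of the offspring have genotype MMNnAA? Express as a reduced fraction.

MMNnAa gametes: MNA×2, MNa×2, MnA×2, Mna×2
MmNnAa gametes: MNA×1, MNa×1, MnA×1, Mna×1, mNA×1, mNa×1, mnA×1, mna×1
MMNnAa×MmNnAa grid (8·8=64): MMNNAA=2 MMNNAa=4 MMNNaa=2 MMNnAA=4 MMNnAa=8 MMNnaa=4 MMnnAA=2 MMnnAa=4 MMnnaa=2 MmNNAA=2 MmNNAa=4 MmNNaa=2 MmNnAA=4 MmNnAa=8 MmNnaa=4 MmnnAA=2 MmnnAa=4 Mmnnaa=2
MMNnAA hits 4/64; gcd=4; 4÷4/64÷4 = 1/16

P(MMNnAA) = 1/16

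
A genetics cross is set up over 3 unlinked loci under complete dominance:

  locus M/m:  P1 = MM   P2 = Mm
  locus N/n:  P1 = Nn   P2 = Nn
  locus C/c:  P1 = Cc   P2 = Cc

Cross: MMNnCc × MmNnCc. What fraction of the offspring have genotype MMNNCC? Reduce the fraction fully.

P(MMNNCC) = 1/32

MMNnCc gametes: MNC×2, MNc×2, MnC×2, Mnc×2
MmNnCc gametes: MNC×1, MNc×1, MnC×1, Mnc×1, mNC×1, mNc×1, mnC×1, mnc×1
MMNnCc×MmNnCc grid (8·8=64): MMNNCC=2 MMNNCc=4 MMNNcc=2 MMNnCC=4 MMNnCc=8 MMNncc=4 MMnnCC=2 MMnnCc=4 MMnncc=2 MmNNCC=2 MmNNCc=4 MmNNcc=2 MmNnCC=4 MmNnCc=8 MmNncc=4 MmnnCC=2 MmnnCc=4 Mmnncc=2
MMNNCC hits 2/64; gcd=2; 2÷2/64÷2 = 1/32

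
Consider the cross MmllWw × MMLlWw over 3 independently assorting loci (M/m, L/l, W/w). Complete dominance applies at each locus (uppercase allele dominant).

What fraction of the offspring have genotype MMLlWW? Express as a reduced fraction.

P(MMLlWW) = 1/16

MmllWw gametes: MlW×2, Mlw×2, mlW×2, mlw×2
MMLlWw gametes: MLW×2, MLw×2, MlW×2, Mlw×2
MmllWw×MMLlWw grid (8·8=64): MMLlWW=4 MMLlWw=8 MMLlww=4 MMllWW=4 MMllWw=8 MMllww=4 MmLlWW=4 MmLlWw=8 MmLlww=4 MmllWW=4 MmllWw=8 Mmllww=4
MMLlWW hits 4/64; gcd=4; 4÷4/64÷4 = 1/16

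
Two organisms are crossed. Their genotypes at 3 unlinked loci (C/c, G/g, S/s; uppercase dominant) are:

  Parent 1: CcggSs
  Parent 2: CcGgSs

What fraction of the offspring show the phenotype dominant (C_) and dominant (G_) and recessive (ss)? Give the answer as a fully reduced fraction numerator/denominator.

P(C_ G_ ss) = 3/32

CcggSs gametes: CgS×2, Cgs×2, cgS×2, cgs×2
CcGgSs gametes: CGS×1, CGs×1, CgS×1, Cgs×1, cGS×1, cGs×1, cgS×1, cgs×1
CcggSs×CcGgSs grid (8·8=64): CCGgSS=2 CCGgSs=4 CCGgss=2 CCggSS=2 CCggSs=4 CCggss=2 CcGgSS=4 CcGgSs=8 CcGgss=4 CcggSS=4 CcggSs=8 Ccggss=4 ccGgSS=2 ccGgSs=4 ccGgss=2 ccggSS=2 ccggSs=4 ccggss=2
C_ G_ ss hits 6/64; gcd=2; 6÷2/64÷2 = 3/32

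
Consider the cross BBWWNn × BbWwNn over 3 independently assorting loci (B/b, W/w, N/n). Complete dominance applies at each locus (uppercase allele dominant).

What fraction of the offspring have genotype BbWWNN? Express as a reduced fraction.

P(BbWWNN) = 1/16

BBWWNn gametes: BWN×4, BWn×4
BbWwNn gametes: BWN×1, BWn×1, BwN×1, Bwn×1, bWN×1, bWn×1, bwN×1, bwn×1
BBWWNn×BbWwNn grid (8·8=64): BBWWNN=4 BBWWNn=8 BBWWnn=4 BBWwNN=4 BBWwNn=8 BBWwnn=4 BbWWNN=4 BbWWNn=8 BbWWnn=4 BbWwNN=4 BbWwNn=8 BbWwnn=4
BbWWNN hits 4/64; gcd=4; 4÷4/64÷4 = 1/16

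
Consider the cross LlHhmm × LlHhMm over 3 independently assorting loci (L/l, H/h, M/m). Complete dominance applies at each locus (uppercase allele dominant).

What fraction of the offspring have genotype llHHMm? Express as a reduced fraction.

LlHhmm gametes: LHm×2, Lhm×2, lHm×2, lhm×2
LlHhMm gametes: LHM×1, LHm×1, LhM×1, Lhm×1, lHM×1, lHm×1, lhM×1, lhm×1
LlHhmm×LlHhMm grid (8·8=64): LLHHMm=2 LLHHmm=2 LLHhMm=4 LLHhmm=4 LLhhMm=2 LLhhmm=2 LlHHMm=4 LlHHmm=4 LlHhMm=8 LlHhmm=8 LlhhMm=4 Llhhmm=4 llHHMm=2 llHHmm=2 llHhMm=4 llHhmm=4 llhhMm=2 llhhmm=2
llHHMm hits 2/64; gcd=2; 2÷2/64÷2 = 1/32

P(llHHMm) = 1/32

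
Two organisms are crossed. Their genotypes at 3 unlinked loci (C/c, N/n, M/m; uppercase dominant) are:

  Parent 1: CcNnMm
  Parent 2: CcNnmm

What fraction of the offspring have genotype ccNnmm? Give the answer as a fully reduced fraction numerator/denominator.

P(ccNnmm) = 1/16

CcNnMm gametes: CNM×1, CNm×1, CnM×1, Cnm×1, cNM×1, cNm×1, cnM×1, cnm×1
CcNnmm gametes: CNm×2, Cnm×2, cNm×2, cnm×2
CcNnMm×CcNnmm grid (8·8=64): CCNNMm=2 CCNNmm=2 CCNnMm=4 CCNnmm=4 CCnnMm=2 CCnnmm=2 CcNNMm=4 CcNNmm=4 CcNnMm=8 CcNnmm=8 CcnnMm=4 Ccnnmm=4 ccNNMm=2 ccNNmm=2 ccNnMm=4 ccNnmm=4 ccnnMm=2 ccnnmm=2
ccNnmm hits 4/64; gcd=4; 4÷4/64÷4 = 1/16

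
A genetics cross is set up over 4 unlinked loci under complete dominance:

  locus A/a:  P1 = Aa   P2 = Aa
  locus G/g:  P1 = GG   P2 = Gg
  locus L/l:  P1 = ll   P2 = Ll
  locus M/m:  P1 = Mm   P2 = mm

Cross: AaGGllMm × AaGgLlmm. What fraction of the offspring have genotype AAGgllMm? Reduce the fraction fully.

P(AAGgllMm) = 1/32

AaGGllMm gametes: AGlM×4, AGlm×4, aGlM×4, aGlm×4
AaGgLlmm gametes: AGLm×2, AGlm×2, AgLm×2, Aglm×2, aGLm×2, aGlm×2, agLm×2, aglm×2
AaGGllMm×AaGgLlmm grid (16·16=256): AAGGLlMm=8 AAGGLlmm=8 AAGGllMm=8 AAGGllmm=8 AAGgLlMm=8 AAGgLlmm=8 AAGgllMm=8 AAGgllmm=8 AaGGLlMm=16 AaGGLlmm=16 AaGGllMm=16 AaGGllmm=16 AaGgLlMm=16 AaGgLlmm=16 AaGgllMm=16 AaGgllmm=16 aaGGLlMm=8 aaGGLlmm=8 aaGGllMm=8 aaGGllmm=8 aaGgLlMm=8 aaGgLlmm=8 aaGgllMm=8 aaGgllmm=8
AAGgllMm hits 8/256; gcd=8; 8÷8/256÷8 = 1/32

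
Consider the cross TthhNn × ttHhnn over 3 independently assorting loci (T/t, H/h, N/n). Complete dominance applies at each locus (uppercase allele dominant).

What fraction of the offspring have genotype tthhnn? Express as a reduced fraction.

P(tthhnn) = 1/8

TthhNn gametes: ThN×2, Thn×2, thN×2, thn×2
ttHhnn gametes: tHn×4, thn×4
TthhNn×ttHhnn grid (8·8=64): TtHhNn=8 TtHhnn=8 TthhNn=8 Tthhnn=8 ttHhNn=8 ttHhnn=8 tthhNn=8 tthhnn=8
tthhnn hits 8/64; gcd=8; 8÷8/64÷8 = 1/8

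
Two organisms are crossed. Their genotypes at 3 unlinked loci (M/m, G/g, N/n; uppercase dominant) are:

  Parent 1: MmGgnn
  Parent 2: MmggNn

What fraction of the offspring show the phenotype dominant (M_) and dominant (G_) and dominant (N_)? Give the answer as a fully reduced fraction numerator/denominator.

MmGgnn gametes: MGn×2, Mgn×2, mGn×2, mgn×2
MmggNn gametes: MgN×2, Mgn×2, mgN×2, mgn×2
MmGgnn×MmggNn grid (8·8=64): MMGgNn=4 MMGgnn=4 MMggNn=4 MMggnn=4 MmGgNn=8 MmGgnn=8 MmggNn=8 Mmggnn=8 mmGgNn=4 mmGgnn=4 mmggNn=4 mmggnn=4
M_ G_ N_ hits 12/64; gcd=4; 12÷4/64÷4 = 3/16

P(M_ G_ N_) = 3/16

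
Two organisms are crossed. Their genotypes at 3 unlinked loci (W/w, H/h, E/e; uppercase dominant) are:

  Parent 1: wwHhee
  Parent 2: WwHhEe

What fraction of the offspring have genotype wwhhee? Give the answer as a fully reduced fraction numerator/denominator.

wwHhee gametes: wHe×4, whe×4
WwHhEe gametes: WHE×1, WHe×1, WhE×1, Whe×1, wHE×1, wHe×1, whE×1, whe×1
wwHhee×WwHhEe grid (8·8=64): WwHHEe=4 WwHHee=4 WwHhEe=8 WwHhee=8 WwhhEe=4 Wwhhee=4 wwHHEe=4 wwHHee=4 wwHhEe=8 wwHhee=8 wwhhEe=4 wwhhee=4
wwhhee hits 4/64; gcd=4; 4÷4/64÷4 = 1/16

P(wwhhee) = 1/16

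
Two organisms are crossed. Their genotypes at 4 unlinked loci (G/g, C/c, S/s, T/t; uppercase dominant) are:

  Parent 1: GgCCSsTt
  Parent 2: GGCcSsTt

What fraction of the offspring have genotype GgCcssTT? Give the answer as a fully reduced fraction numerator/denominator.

GgCCSsTt gametes: GCST×2, GCSt×2, GCsT×2, GCst×2, gCST×2, gCSt×2, gCsT×2, gCst×2
GGCcSsTt gametes: GCST×2, GCSt×2, GCsT×2, GCst×2, GcST×2, GcSt×2, GcsT×2, Gcst×2
GgCCSsTt×GGCcSsTt grid (16·16=256): GGCCSSTT=4 GGCCSSTt=8 GGCCSStt=4 GGCCSsTT=8 GGCCSsTt=16 GGCCSstt=8 GGCCssTT=4 GGCCssTt=8 GGCCsstt=4 GGCcSSTT=4 GGCcSSTt=8 GGCcSStt=4 GGCcSsTT=8 GGCcSsTt=16 GGCcSstt=8 GGCcssTT=4 GGCcssTt=8 GGCcsstt=4 GgCCSSTT=4 GgCCSSTt=8 GgCCSStt=4 GgCCSsTT=8 GgCCSsTt=16 GgCCSstt=8 GgCCssTT=4 GgCCssTt=8 GgCCsstt=4 GgCcSSTT=4 GgCcSSTt=8 GgCcSStt=4 GgCcSsTT=8 GgCcSsTt=16 GgCcSstt=8 GgCcssTT=4 GgCcssTt=8 GgCcsstt=4
GgCcssTT hits 4/256; gcd=4; 4÷4/256÷4 = 1/64

P(GgCcssTT) = 1/64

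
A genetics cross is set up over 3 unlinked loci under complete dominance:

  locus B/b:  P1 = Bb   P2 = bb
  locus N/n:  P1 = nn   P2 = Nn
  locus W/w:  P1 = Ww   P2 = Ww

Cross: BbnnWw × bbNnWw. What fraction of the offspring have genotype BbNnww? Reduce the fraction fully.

BbnnWw gametes: BnW×2, Bnw×2, bnW×2, bnw×2
bbNnWw gametes: bNW×2, bNw×2, bnW×2, bnw×2
BbnnWw×bbNnWw grid (8·8=64): BbNnWW=4 BbNnWw=8 BbNnww=4 BbnnWW=4 BbnnWw=8 Bbnnww=4 bbNnWW=4 bbNnWw=8 bbNnww=4 bbnnWW=4 bbnnWw=8 bbnnww=4
BbNnww hits 4/64; gcd=4; 4÷4/64÷4 = 1/16

P(BbNnww) = 1/16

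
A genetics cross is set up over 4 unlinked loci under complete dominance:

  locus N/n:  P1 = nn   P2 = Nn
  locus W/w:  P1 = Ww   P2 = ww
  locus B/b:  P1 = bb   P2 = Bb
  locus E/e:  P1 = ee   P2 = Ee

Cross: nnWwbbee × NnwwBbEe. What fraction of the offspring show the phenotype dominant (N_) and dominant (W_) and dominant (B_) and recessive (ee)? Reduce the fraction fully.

nnWwbbee gametes: nWbe×8, nwbe×8
NnwwBbEe gametes: NwBE×2, NwBe×2, NwbE×2, Nwbe×2, nwBE×2, nwBe×2, nwbE×2, nwbe×2
nnWwbbee×NnwwBbEe grid (16·16=256): NnWwBbEe=16 NnWwBbee=16 NnWwbbEe=16 NnWwbbee=16 NnwwBbEe=16 NnwwBbee=16 NnwwbbEe=16 Nnwwbbee=16 nnWwBbEe=16 nnWwBbee=16 nnWwbbEe=16 nnWwbbee=16 nnwwBbEe=16 nnwwBbee=16 nnwwbbEe=16 nnwwbbee=16
N_ W_ B_ ee hits 16/256; gcd=16; 16÷16/256÷16 = 1/16

P(N_ W_ B_ ee) = 1/16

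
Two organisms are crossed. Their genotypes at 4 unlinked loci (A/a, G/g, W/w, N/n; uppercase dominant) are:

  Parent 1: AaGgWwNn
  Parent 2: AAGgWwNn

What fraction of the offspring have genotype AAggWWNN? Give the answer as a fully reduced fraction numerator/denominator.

P(AAggWWNN) = 1/128

AaGgWwNn gametes: AGWN×1, AGWn×1, AGwN×1, AGwn×1, AgWN×1, AgWn×1, AgwN×1, Agwn×1, aGWN×1, aGWn×1, aGwN×1, aGwn×1, agWN×1, agWn×1, agwN×1, agwn×1
AAGgWwNn gametes: AGWN×2, AGWn×2, AGwN×2, AGwn×2, AgWN×2, AgWn×2, AgwN×2, Agwn×2
AaGgWwNn×AAGgWwNn grid (16·16=256): AAGGWWNN=2 AAGGWWNn=4 AAGGWWnn=2 AAGGWwNN=4 AAGGWwNn=8 AAGGWwnn=4 AAGGwwNN=2 AAGGwwNn=4 AAGGwwnn=2 AAGgWWNN=4 AAGgWWNn=8 AAGgWWnn=4 AAGgWwNN=8 AAGgWwNn=16 AAGgWwnn=8 AAGgwwNN=4 AAGgwwNn=8 AAGgwwnn=4 AAggWWNN=2 AAggWWNn=4 AAggWWnn=2 AAggWwNN=4 AAggWwNn=8 AAggWwnn=4 AAggwwNN=2 AAggwwNn=4 AAggwwnn=2 AaGGWWNN=2 AaGGWWNn=4 AaGGWWnn=2 AaGGWwNN=4 AaGGWwNn=8 AaGGWwnn=4 AaGGwwNN=2 AaGGwwNn=4 AaGGwwnn=2 AaGgWWNN=4 AaGgWWNn=8 AaGgWWnn=4 AaGgWwNN=8 AaGgWwNn=16 AaGgWwnn=8 AaGgwwNN=4 AaGgwwNn=8 AaGgwwnn=4 AaggWWNN=2 AaggWWNn=4 AaggWWnn=2 AaggWwNN=4 AaggWwNn=8 AaggWwnn=4 AaggwwNN=2 AaggwwNn=4 Aaggwwnn=2
AAggWWNN hits 2/256; gcd=2; 2÷2/256÷2 = 1/128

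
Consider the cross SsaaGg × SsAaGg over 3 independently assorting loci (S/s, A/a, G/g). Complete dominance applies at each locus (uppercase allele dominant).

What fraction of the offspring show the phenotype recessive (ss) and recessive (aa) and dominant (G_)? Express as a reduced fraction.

SsaaGg gametes: SaG×2, Sag×2, saG×2, sag×2
SsAaGg gametes: SAG×1, SAg×1, SaG×1, Sag×1, sAG×1, sAg×1, saG×1, sag×1
SsaaGg×SsAaGg grid (8·8=64): SSAaGG=2 SSAaGg=4 SSAagg=2 SSaaGG=2 SSaaGg=4 SSaagg=2 SsAaGG=4 SsAaGg=8 SsAagg=4 SsaaGG=4 SsaaGg=8 Ssaagg=4 ssAaGG=2 ssAaGg=4 ssAagg=2 ssaaGG=2 ssaaGg=4 ssaagg=2
ss aa G_ hits 6/64; gcd=2; 6÷2/64÷2 = 3/32

P(ss aa G_) = 3/32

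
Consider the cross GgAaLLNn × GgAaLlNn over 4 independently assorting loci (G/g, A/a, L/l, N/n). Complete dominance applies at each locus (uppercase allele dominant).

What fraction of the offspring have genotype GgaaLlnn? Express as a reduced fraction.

GgAaLLNn gametes: GALN×2, GALn×2, GaLN×2, GaLn×2, gALN×2, gALn×2, gaLN×2, gaLn×2
GgAaLlNn gametes: GALN×1, GALn×1, GAlN×1, GAln×1, GaLN×1, GaLn×1, GalN×1, Galn×1, gALN×1, gALn×1, gAlN×1, gAln×1, gaLN×1, gaLn×1, galN×1, galn×1
GgAaLLNn×GgAaLlNn grid (16·16=256): GGAALLNN=2 GGAALLNn=4 GGAALLnn=2 GGAALlNN=2 GGAALlNn=4 GGAALlnn=2 GGAaLLNN=4 GGAaLLNn=8 GGAaLLnn=4 GGAaLlNN=4 GGAaLlNn=8 GGAaLlnn=4 GGaaLLNN=2 GGaaLLNn=4 GGaaLLnn=2 GGaaLlNN=2 GGaaLlNn=4 GGaaLlnn=2 GgAALLNN=4 GgAALLNn=8 GgAALLnn=4 GgAALlNN=4 GgAALlNn=8 GgAALlnn=4 GgAaLLNN=8 GgAaLLNn=16 GgAaLLnn=8 GgAaLlNN=8 GgAaLlNn=16 GgAaLlnn=8 GgaaLLNN=4 GgaaLLNn=8 GgaaLLnn=4 GgaaLlNN=4 GgaaLlNn=8 GgaaLlnn=4 ggAALLNN=2 ggAALLNn=4 ggAALLnn=2 ggAALlNN=2 ggAALlNn=4 ggAALlnn=2 ggAaLLNN=4 ggAaLLNn=8 ggAaLLnn=4 ggAaLlNN=4 ggAaLlNn=8 ggAaLlnn=4 ggaaLLNN=2 ggaaLLNn=4 ggaaLLnn=2 ggaaLlNN=2 ggaaLlNn=4 ggaaLlnn=2
GgaaLlnn hits 4/256; gcd=4; 4÷4/256÷4 = 1/64

P(GgaaLlnn) = 1/64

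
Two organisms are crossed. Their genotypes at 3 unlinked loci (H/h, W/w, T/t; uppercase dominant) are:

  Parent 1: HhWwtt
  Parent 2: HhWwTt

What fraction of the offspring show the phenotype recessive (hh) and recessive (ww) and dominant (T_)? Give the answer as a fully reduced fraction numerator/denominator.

HhWwtt gametes: HWt×2, Hwt×2, hWt×2, hwt×2
HhWwTt gametes: HWT×1, HWt×1, HwT×1, Hwt×1, hWT×1, hWt×1, hwT×1, hwt×1
HhWwtt×HhWwTt grid (8·8=64): HHWWTt=2 HHWWtt=2 HHWwTt=4 HHWwtt=4 HHwwTt=2 HHwwtt=2 HhWWTt=4 HhWWtt=4 HhWwTt=8 HhWwtt=8 HhwwTt=4 Hhwwtt=4 hhWWTt=2 hhWWtt=2 hhWwTt=4 hhWwtt=4 hhwwTt=2 hhwwtt=2
hh ww T_ hits 2/64; gcd=2; 2÷2/64÷2 = 1/32

P(hh ww T_) = 1/32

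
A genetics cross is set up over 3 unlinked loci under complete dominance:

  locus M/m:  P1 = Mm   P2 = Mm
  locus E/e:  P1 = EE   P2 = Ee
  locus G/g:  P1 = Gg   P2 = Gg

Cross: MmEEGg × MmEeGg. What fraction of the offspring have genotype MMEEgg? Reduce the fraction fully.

MmEEGg gametes: MEG×2, MEg×2, mEG×2, mEg×2
MmEeGg gametes: MEG×1, MEg×1, MeG×1, Meg×1, mEG×1, mEg×1, meG×1, meg×1
MmEEGg×MmEeGg grid (8·8=64): MMEEGG=2 MMEEGg=4 MMEEgg=2 MMEeGG=2 MMEeGg=4 MMEegg=2 MmEEGG=4 MmEEGg=8 MmEEgg=4 MmEeGG=4 MmEeGg=8 MmEegg=4 mmEEGG=2 mmEEGg=4 mmEEgg=2 mmEeGG=2 mmEeGg=4 mmEegg=2
MMEEgg hits 2/64; gcd=2; 2÷2/64÷2 = 1/32

P(MMEEgg) = 1/32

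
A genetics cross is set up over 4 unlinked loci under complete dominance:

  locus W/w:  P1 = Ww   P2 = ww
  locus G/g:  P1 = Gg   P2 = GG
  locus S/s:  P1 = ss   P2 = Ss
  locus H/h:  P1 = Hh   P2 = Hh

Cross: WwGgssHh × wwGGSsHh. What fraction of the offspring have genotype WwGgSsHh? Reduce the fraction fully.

WwGgssHh gametes: WGsH×2, WGsh×2, WgsH×2, Wgsh×2, wGsH×2, wGsh×2, wgsH×2, wgsh×2
wwGGSsHh gametes: wGSH×4, wGSh×4, wGsH×4, wGsh×4
WwGgssHh×wwGGSsHh grid (16·16=256): WwGGSsHH=8 WwGGSsHh=16 WwGGSshh=8 WwGGssHH=8 WwGGssHh=16 WwGGsshh=8 WwGgSsHH=8 WwGgSsHh=16 WwGgSshh=8 WwGgssHH=8 WwGgssHh=16 WwGgsshh=8 wwGGSsHH=8 wwGGSsHh=16 wwGGSshh=8 wwGGssHH=8 wwGGssHh=16 wwGGsshh=8 wwGgSsHH=8 wwGgSsHh=16 wwGgSshh=8 wwGgssHH=8 wwGgssHh=16 wwGgsshh=8
WwGgSsHh hits 16/256; gcd=16; 16÷16/256÷16 = 1/16

P(WwGgSsHh) = 1/16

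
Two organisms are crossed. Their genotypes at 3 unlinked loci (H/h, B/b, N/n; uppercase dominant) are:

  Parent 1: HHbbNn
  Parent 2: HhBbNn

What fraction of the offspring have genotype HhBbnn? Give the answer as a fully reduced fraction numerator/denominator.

P(HhBbnn) = 1/16

HHbbNn gametes: HbN×4, Hbn×4
HhBbNn gametes: HBN×1, HBn×1, HbN×1, Hbn×1, hBN×1, hBn×1, hbN×1, hbn×1
HHbbNn×HhBbNn grid (8·8=64): HHBbNN=4 HHBbNn=8 HHBbnn=4 HHbbNN=4 HHbbNn=8 HHbbnn=4 HhBbNN=4 HhBbNn=8 HhBbnn=4 HhbbNN=4 HhbbNn=8 Hhbbnn=4
HhBbnn hits 4/64; gcd=4; 4÷4/64÷4 = 1/16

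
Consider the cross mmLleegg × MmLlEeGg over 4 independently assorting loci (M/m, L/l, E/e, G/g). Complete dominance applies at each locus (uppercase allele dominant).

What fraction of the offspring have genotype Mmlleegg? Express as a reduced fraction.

P(Mmlleegg) = 1/32

mmLleegg gametes: mLeg×8, mleg×8
MmLlEeGg gametes: MLEG×1, MLEg×1, MLeG×1, MLeg×1, MlEG×1, MlEg×1, MleG×1, Mleg×1, mLEG×1, mLEg×1, mLeG×1, mLeg×1, mlEG×1, mlEg×1, mleG×1, mleg×1
mmLleegg×MmLlEeGg grid (16·16=256): MmLLEeGg=8 MmLLEegg=8 MmLLeeGg=8 MmLLeegg=8 MmLlEeGg=16 MmLlEegg=16 MmLleeGg=16 MmLleegg=16 MmllEeGg=8 MmllEegg=8 MmlleeGg=8 Mmlleegg=8 mmLLEeGg=8 mmLLEegg=8 mmLLeeGg=8 mmLLeegg=8 mmLlEeGg=16 mmLlEegg=16 mmLleeGg=16 mmLleegg=16 mmllEeGg=8 mmllEegg=8 mmlleeGg=8 mmlleegg=8
Mmlleegg hits 8/256; gcd=8; 8÷8/256÷8 = 1/32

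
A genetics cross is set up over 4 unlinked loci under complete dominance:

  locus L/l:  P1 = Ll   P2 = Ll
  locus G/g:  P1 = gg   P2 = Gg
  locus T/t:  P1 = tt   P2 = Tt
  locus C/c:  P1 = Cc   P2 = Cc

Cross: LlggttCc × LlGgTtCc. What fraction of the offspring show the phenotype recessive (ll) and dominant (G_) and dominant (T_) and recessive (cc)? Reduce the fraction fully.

LlggttCc gametes: LgtC×4, Lgtc×4, lgtC×4, lgtc×4
LlGgTtCc gametes: LGTC×1, LGTc×1, LGtC×1, LGtc×1, LgTC×1, LgTc×1, LgtC×1, Lgtc×1, lGTC×1, lGTc×1, lGtC×1, lGtc×1, lgTC×1, lgTc×1, lgtC×1, lgtc×1
LlggttCc×LlGgTtCc grid (16·16=256): LLGgTtCC=4 LLGgTtCc=8 LLGgTtcc=4 LLGgttCC=4 LLGgttCc=8 LLGgttcc=4 LLggTtCC=4 LLggTtCc=8 LLggTtcc=4 LLggttCC=4 LLggttCc=8 LLggttcc=4 LlGgTtCC=8 LlGgTtCc=16 LlGgTtcc=8 LlGgttCC=8 LlGgttCc=16 LlGgttcc=8 LlggTtCC=8 LlggTtCc=16 LlggTtcc=8 LlggttCC=8 LlggttCc=16 Llggttcc=8 llGgTtCC=4 llGgTtCc=8 llGgTtcc=4 llGgttCC=4 llGgttCc=8 llGgttcc=4 llggTtCC=4 llggTtCc=8 llggTtcc=4 llggttCC=4 llggttCc=8 llggttcc=4
ll G_ T_ cc hits 4/256; gcd=4; 4÷4/256÷4 = 1/64

P(ll G_ T_ cc) = 1/64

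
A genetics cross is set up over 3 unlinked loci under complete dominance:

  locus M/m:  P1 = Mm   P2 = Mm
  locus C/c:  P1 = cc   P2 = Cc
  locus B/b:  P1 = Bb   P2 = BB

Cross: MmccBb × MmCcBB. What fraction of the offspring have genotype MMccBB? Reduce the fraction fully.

P(MMccBB) = 1/16

MmccBb gametes: McB×2, Mcb×2, mcB×2, mcb×2
MmCcBB gametes: MCB×2, McB×2, mCB×2, mcB×2
MmccBb×MmCcBB grid (8·8=64): MMCcBB=4 MMCcBb=4 MMccBB=4 MMccBb=4 MmCcBB=8 MmCcBb=8 MmccBB=8 MmccBb=8 mmCcBB=4 mmCcBb=4 mmccBB=4 mmccBb=4
MMccBB hits 4/64; gcd=4; 4÷4/64÷4 = 1/16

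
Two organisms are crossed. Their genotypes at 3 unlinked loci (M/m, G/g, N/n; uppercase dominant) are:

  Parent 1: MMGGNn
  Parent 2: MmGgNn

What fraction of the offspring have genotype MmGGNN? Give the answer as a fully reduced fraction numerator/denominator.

MMGGNn gametes: MGN×4, MGn×4
MmGgNn gametes: MGN×1, MGn×1, MgN×1, Mgn×1, mGN×1, mGn×1, mgN×1, mgn×1
MMGGNn×MmGgNn grid (8·8=64): MMGGNN=4 MMGGNn=8 MMGGnn=4 MMGgNN=4 MMGgNn=8 MMGgnn=4 MmGGNN=4 MmGGNn=8 MmGGnn=4 MmGgNN=4 MmGgNn=8 MmGgnn=4
MmGGNN hits 4/64; gcd=4; 4÷4/64÷4 = 1/16

P(MmGGNN) = 1/16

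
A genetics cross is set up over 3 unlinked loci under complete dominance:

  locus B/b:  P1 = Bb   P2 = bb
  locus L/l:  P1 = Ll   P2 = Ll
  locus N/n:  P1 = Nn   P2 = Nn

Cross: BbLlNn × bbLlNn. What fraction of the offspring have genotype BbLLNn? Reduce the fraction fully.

P(BbLLNn) = 1/16

BbLlNn gametes: BLN×1, BLn×1, BlN×1, Bln×1, bLN×1, bLn×1, blN×1, bln×1
bbLlNn gametes: bLN×2, bLn×2, blN×2, bln×2
BbLlNn×bbLlNn grid (8·8=64): BbLLNN=2 BbLLNn=4 BbLLnn=2 BbLlNN=4 BbLlNn=8 BbLlnn=4 BbllNN=2 BbllNn=4 Bbllnn=2 bbLLNN=2 bbLLNn=4 bbLLnn=2 bbLlNN=4 bbLlNn=8 bbLlnn=4 bbllNN=2 bbllNn=4 bbllnn=2
BbLLNn hits 4/64; gcd=4; 4÷4/64÷4 = 1/16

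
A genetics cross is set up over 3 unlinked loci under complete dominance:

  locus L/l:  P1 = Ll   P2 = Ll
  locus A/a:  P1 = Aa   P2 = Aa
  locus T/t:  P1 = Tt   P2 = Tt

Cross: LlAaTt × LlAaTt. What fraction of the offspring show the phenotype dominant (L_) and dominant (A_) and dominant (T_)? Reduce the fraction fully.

LlAaTt gametes: LAT×1, LAt×1, LaT×1, Lat×1, lAT×1, lAt×1, laT×1, lat×1
LlAaTt gametes: LAT×1, LAt×1, LaT×1, Lat×1, lAT×1, lAt×1, laT×1, lat×1
LlAaTt×LlAaTt grid (8·8=64): LLAATT=1 LLAATt=2 LLAAtt=1 LLAaTT=2 LLAaTt=4 LLAatt=2 LLaaTT=1 LLaaTt=2 LLaatt=1 LlAATT=2 LlAATt=4 LlAAtt=2 LlAaTT=4 LlAaTt=8 LlAatt=4 LlaaTT=2 LlaaTt=4 Llaatt=2 llAATT=1 llAATt=2 llAAtt=1 llAaTT=2 llAaTt=4 llAatt=2 llaaTT=1 llaaTt=2 llaatt=1
L_ A_ T_ hits 27/64; gcd=1; 27÷1/64÷1 = 27/64

P(L_ A_ T_) = 27/64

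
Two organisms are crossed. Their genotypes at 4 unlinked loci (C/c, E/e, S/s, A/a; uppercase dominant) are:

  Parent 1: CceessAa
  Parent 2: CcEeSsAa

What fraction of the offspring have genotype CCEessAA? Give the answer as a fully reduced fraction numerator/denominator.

CceessAa gametes: CesA×4, Cesa×4, cesA×4, cesa×4
CcEeSsAa gametes: CESA×1, CESa×1, CEsA×1, CEsa×1, CeSA×1, CeSa×1, CesA×1, Cesa×1, cESA×1, cESa×1, cEsA×1, cEsa×1, ceSA×1, ceSa×1, cesA×1, cesa×1
CceessAa×CcEeSsAa grid (16·16=256): CCEeSsAA=4 CCEeSsAa=8 CCEeSsaa=4 CCEessAA=4 CCEessAa=8 CCEessaa=4 CCeeSsAA=4 CCeeSsAa=8 CCeeSsaa=4 CCeessAA=4 CCeessAa=8 CCeessaa=4 CcEeSsAA=8 CcEeSsAa=16 CcEeSsaa=8 CcEessAA=8 CcEessAa=16 CcEessaa=8 CceeSsAA=8 CceeSsAa=16 CceeSsaa=8 CceessAA=8 CceessAa=16 Cceessaa=8 ccEeSsAA=4 ccEeSsAa=8 ccEeSsaa=4 ccEessAA=4 ccEessAa=8 ccEessaa=4 cceeSsAA=4 cceeSsAa=8 cceeSsaa=4 cceessAA=4 cceessAa=8 cceessaa=4
CCEessAA hits 4/256; gcd=4; 4÷4/256÷4 = 1/64

P(CCEessAA) = 1/64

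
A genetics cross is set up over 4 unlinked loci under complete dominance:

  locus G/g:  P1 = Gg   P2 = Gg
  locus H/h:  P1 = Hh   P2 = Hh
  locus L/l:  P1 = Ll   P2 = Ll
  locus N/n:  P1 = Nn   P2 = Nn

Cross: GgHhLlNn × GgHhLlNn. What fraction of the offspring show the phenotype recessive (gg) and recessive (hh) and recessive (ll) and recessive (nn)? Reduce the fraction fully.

GgHhLlNn gametes: GHLN×1, GHLn×1, GHlN×1, GHln×1, GhLN×1, GhLn×1, GhlN×1, Ghln×1, gHLN×1, gHLn×1, gHlN×1, gHln×1, ghLN×1, ghLn×1, ghlN×1, ghln×1
GgHhLlNn gametes: GHLN×1, GHLn×1, GHlN×1, GHln×1, GhLN×1, GhLn×1, GhlN×1, Ghln×1, gHLN×1, gHLn×1, gHlN×1, gHln×1, ghLN×1, ghLn×1, ghlN×1, ghln×1
GgHhLlNn×GgHhLlNn grid (16·16=256): GGHHLLNN=1 GGHHLLNn=2 GGHHLLnn=1 GGHHLlNN=2 GGHHLlNn=4 GGHHLlnn=2 GGHHllNN=1 GGHHllNn=2 GGHHllnn=1 GGHhLLNN=2 GGHhLLNn=4 GGHhLLnn=2 GGHhLlNN=4 GGHhLlNn=8 GGHhLlnn=4 GGHhllNN=2 GGHhllNn=4 GGHhllnn=2 GGhhLLNN=1 GGhhLLNn=2 GGhhLLnn=1 GGhhLlNN=2 GGhhLlNn=4 GGhhLlnn=2 GGhhllNN=1 GGhhllNn=2 GGhhllnn=1 GgHHLLNN=2 GgHHLLNn=4 GgHHLLnn=2 GgHHLlNN=4 GgHHLlNn=8 GgHHLlnn=4 GgHHllNN=2 GgHHllNn=4 GgHHllnn=2 GgHhLLNN=4 GgHhLLNn=8 GgHhLLnn=4 GgHhLlNN=8 GgHhLlNn=16 GgHhLlnn=8 GgHhllNN=4 GgHhllNn=8 GgHhllnn=4 GghhLLNN=2 GghhLLNn=4 GghhLLnn=2 GghhLlNN=4 GghhLlNn=8 GghhLlnn=4 GghhllNN=2 GghhllNn=4 Gghhllnn=2 ggHHLLNN=1 ggHHLLNn=2 ggHHLLnn=1 ggHHLlNN=2 ggHHLlNn=4 ggHHLlnn=2 ggHHllNN=1 ggHHllNn=2 ggHHllnn=1 ggHhLLNN=2 ggHhLLNn=4 ggHhLLnn=2 ggHhLlNN=4 ggHhLlNn=8 ggHhLlnn=4 ggHhllNN=2 ggHhllNn=4 ggHhllnn=2 gghhLLNN=1 gghhLLNn=2 gghhLLnn=1 gghhLlNN=2 gghhLlNn=4 gghhLlnn=2 gghhllNN=1 gghhllNn=2 gghhllnn=1
gg hh ll nn hits 1/256; gcd=1; 1÷1/256÷1 = 1/256

P(gg hh ll nn) = 1/256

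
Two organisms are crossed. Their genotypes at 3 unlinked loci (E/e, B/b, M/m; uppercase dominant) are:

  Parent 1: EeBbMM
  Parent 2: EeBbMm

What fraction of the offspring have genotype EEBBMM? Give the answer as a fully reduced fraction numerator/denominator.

P(EEBBMM) = 1/32

EeBbMM gametes: EBM×2, EbM×2, eBM×2, ebM×2
EeBbMm gametes: EBM×1, EBm×1, EbM×1, Ebm×1, eBM×1, eBm×1, ebM×1, ebm×1
EeBbMM×EeBbMm grid (8·8=64): EEBBMM=2 EEBBMm=2 EEBbMM=4 EEBbMm=4 EEbbMM=2 EEbbMm=2 EeBBMM=4 EeBBMm=4 EeBbMM=8 EeBbMm=8 EebbMM=4 EebbMm=4 eeBBMM=2 eeBBMm=2 eeBbMM=4 eeBbMm=4 eebbMM=2 eebbMm=2
EEBBMM hits 2/64; gcd=2; 2÷2/64÷2 = 1/32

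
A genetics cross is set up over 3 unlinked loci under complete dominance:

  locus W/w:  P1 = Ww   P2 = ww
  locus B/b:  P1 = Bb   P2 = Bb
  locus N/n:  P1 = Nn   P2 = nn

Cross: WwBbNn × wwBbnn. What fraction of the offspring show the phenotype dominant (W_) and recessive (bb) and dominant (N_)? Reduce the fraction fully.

P(W_ bb N_) = 1/16

WwBbNn gametes: WBN×1, WBn×1, WbN×1, Wbn×1, wBN×1, wBn×1, wbN×1, wbn×1
wwBbnn gametes: wBn×4, wbn×4
WwBbNn×wwBbnn grid (8·8=64): WwBBNn=4 WwBBnn=4 WwBbNn=8 WwBbnn=8 WwbbNn=4 Wwbbnn=4 wwBBNn=4 wwBBnn=4 wwBbNn=8 wwBbnn=8 wwbbNn=4 wwbbnn=4
W_ bb N_ hits 4/64; gcd=4; 4÷4/64÷4 = 1/16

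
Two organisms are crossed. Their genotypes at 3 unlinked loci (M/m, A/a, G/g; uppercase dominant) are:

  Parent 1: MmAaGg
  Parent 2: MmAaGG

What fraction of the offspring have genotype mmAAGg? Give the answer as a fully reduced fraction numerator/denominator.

MmAaGg gametes: MAG×1, MAg×1, MaG×1, Mag×1, mAG×1, mAg×1, maG×1, mag×1
MmAaGG gametes: MAG×2, MaG×2, mAG×2, maG×2
MmAaGg×MmAaGG grid (8·8=64): MMAAGG=2 MMAAGg=2 MMAaGG=4 MMAaGg=4 MMaaGG=2 MMaaGg=2 MmAAGG=4 MmAAGg=4 MmAaGG=8 MmAaGg=8 MmaaGG=4 MmaaGg=4 mmAAGG=2 mmAAGg=2 mmAaGG=4 mmAaGg=4 mmaaGG=2 mmaaGg=2
mmAAGg hits 2/64; gcd=2; 2÷2/64÷2 = 1/32

P(mmAAGg) = 1/32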